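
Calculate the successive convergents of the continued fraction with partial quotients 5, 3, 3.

Using the convergent recurrence p_i = a_i*p_{i-1} + p_{i-2}, q_i = a_i*q_{i-1} + q_{i-2} with p_{-2}=0, p_{-1}=1, q_{-2}=1, q_{-1}=0:
  i=0: a_0=5, p_0 = 5*1 + 0 = 5, q_0 = 5*0 + 1 = 1.
  i=1: a_1=3, p_1 = 3*5 + 1 = 16, q_1 = 3*1 + 0 = 3.
  i=2: a_2=3, p_2 = 3*16 + 5 = 53, q_2 = 3*3 + 1 = 10.

5/1, 16/3, 53/10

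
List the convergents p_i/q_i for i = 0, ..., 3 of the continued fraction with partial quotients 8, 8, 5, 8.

Using the convergent recurrence p_i = a_i*p_{i-1} + p_{i-2}, q_i = a_i*q_{i-1} + q_{i-2} with p_{-2}=0, p_{-1}=1, q_{-2}=1, q_{-1}=0:
  i=0: a_0=8, p_0 = 8*1 + 0 = 8, q_0 = 8*0 + 1 = 1.
  i=1: a_1=8, p_1 = 8*8 + 1 = 65, q_1 = 8*1 + 0 = 8.
  i=2: a_2=5, p_2 = 5*65 + 8 = 333, q_2 = 5*8 + 1 = 41.
  i=3: a_3=8, p_3 = 8*333 + 65 = 2729, q_3 = 8*41 + 8 = 336.

8/1, 65/8, 333/41, 2729/336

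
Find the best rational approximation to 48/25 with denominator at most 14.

25/13

Expand x = 48/25 as a continued fraction with the Euclidean algorithm:
  48 = 1*25 + 23, so a_0 = 1.
  25 = 1*23 + 2, so a_1 = 1.
  23 = 11*2 + 1, so a_2 = 11.
  2 = 2*1 + 0, so a_3 = 2.
so x = [1; 1, 11, 2].
Convergents (p_i = a_i*p_{i-1} + p_{i-2}, q_i = a_i*q_{i-1} + q_{i-2} with p_{-2}=0, p_{-1}=1, q_{-2}=1, q_{-1}=0), until the denominator exceeds 14:
  i=0: a_0=1, p_0 = 1*1 + 0 = 1, q_0 = 1*0 + 1 = 1.
  i=1: a_1=1, p_1 = 1*1 + 1 = 2, q_1 = 1*1 + 0 = 1.
  i=2: a_2=11, p_2 = 11*2 + 1 = 23, q_2 = 11*1 + 1 = 12.
  i=3: a_3=2, p_3 = 2*23 + 2 = 48, q_3 = 2*12 + 1 = 25.
q_3 = 25 > 14, so the last convergent with denominator <= 14 is p_2/q_2 = 23/12.
The closest fraction with denominator <= 14 is either p_2/q_2 or the intermediate fraction (k*p_2 + p_1)/(k*q_2 + q_1) with the largest k >= 1 whose denominator stays <= 14; these approach x as k grows, and every other convergent or intermediate fraction in range is farther away.
Largest k: floor((14 - q_1)/q_2) = floor((14 - 1)/12) = 1.
That gives (1*23 + 2)/(1*12 + 1) = 25/13.
Compare the errors: |x - 23/12| = |48*12 - 23*25|/(25*12) = 1/300, and |x - 25/13| = |48*13 - 25*25|/(25*13) = 1/325.
Cross-multiplying, 1*300 = 300 < 325 = 1*325, so 1/325 is smaller: the intermediate fraction 25/13 is closer to x than 23/12.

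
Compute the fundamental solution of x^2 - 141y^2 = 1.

(x, y) = (95, 8)

First expand sqrt(141) as a continued fraction. With x_i = (sqrt(141) + m_i)/d_i and (m_0, d_0) = (0, 1): a_0 = floor(sqrt(141)) = 11, since 11^2 = 121 <= 141 < 144 = 12^2.
Iterate m_{i+1} = d_i*a_i - m_i, d_{i+1} = (141 - m_{i+1}^2)/d_i, a_{i+1} = floor((a_0 + m_{i+1})/d_{i+1}):
  m_1 = 1*11 - 0 = 11, d_1 = (141 - 11^2)/1 = 20/1 = 20, a_1 = floor((11 + 11)/20) = 1.
  m_2 = 20*1 - 11 = 9, d_2 = (141 - 9^2)/20 = 60/20 = 3, a_2 = floor((11 + 9)/3) = 6.
  m_3 = 3*6 - 9 = 9, d_3 = (141 - 9^2)/3 = 60/3 = 20, a_3 = floor((11 + 9)/20) = 1.
  m_4 = 20*1 - 9 = 11, d_4 = (141 - 11^2)/20 = 20/20 = 1, a_4 = floor((11 + 11)/1) = 22.
  m_5 = 1*22 - 11 = 11, d_5 = (141 - 11^2)/1 = 20/1 = 20: (m_5, d_5) = (m_1, d_1) = (11, 20), so from here the quotients repeat a_1, ..., a_4; the period length is 4.
So sqrt(141) = [11; (1, 6, 1, 22)] with period length k = 4.
k is even, so the fundamental solution of x^2 - 141y^2 = 1 is (p_{k-1}, q_{k-1}) = (p_3, q_3); compute convergents through index 3.
Convergents (p_i = a_i*p_{i-1} + p_{i-2}, q_i = a_i*q_{i-1} + q_{i-2} with p_{-2}=0, p_{-1}=1, q_{-2}=1, q_{-1}=0):
  i=0: a_0=11, p_0 = 11*1 + 0 = 11, q_0 = 11*0 + 1 = 1.
  i=1: a_1=1, p_1 = 1*11 + 1 = 12, q_1 = 1*1 + 0 = 1.
  i=2: a_2=6, p_2 = 6*12 + 11 = 83, q_2 = 6*1 + 1 = 7.
  i=3: a_3=1, p_3 = 1*83 + 12 = 95, q_3 = 1*7 + 1 = 8.
Check: 95^2 - 141*8^2 = 9025 - 9024 = 1, so (x, y) = (95, 8) solves the equation, and by the theorem it is the least positive solution.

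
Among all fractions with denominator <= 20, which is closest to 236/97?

Expand x = 236/97 as a continued fraction with the Euclidean algorithm:
  236 = 2*97 + 42, so a_0 = 2.
  97 = 2*42 + 13, so a_1 = 2.
  42 = 3*13 + 3, so a_2 = 3.
  13 = 4*3 + 1, so a_3 = 4.
  3 = 3*1 + 0, so a_4 = 3.
so x = [2; 2, 3, 4, 3].
Convergents (p_i = a_i*p_{i-1} + p_{i-2}, q_i = a_i*q_{i-1} + q_{i-2} with p_{-2}=0, p_{-1}=1, q_{-2}=1, q_{-1}=0), until the denominator exceeds 20:
  i=0: a_0=2, p_0 = 2*1 + 0 = 2, q_0 = 2*0 + 1 = 1.
  i=1: a_1=2, p_1 = 2*2 + 1 = 5, q_1 = 2*1 + 0 = 2.
  i=2: a_2=3, p_2 = 3*5 + 2 = 17, q_2 = 3*2 + 1 = 7.
  i=3: a_3=4, p_3 = 4*17 + 5 = 73, q_3 = 4*7 + 2 = 30.
q_3 = 30 > 20, so the last convergent with denominator <= 20 is p_2/q_2 = 17/7.
The closest fraction with denominator <= 20 is either p_2/q_2 or the intermediate fraction (k*p_2 + p_1)/(k*q_2 + q_1) with the largest k >= 1 whose denominator stays <= 20; these approach x as k grows, and every other convergent or intermediate fraction in range is farther away.
Largest k: floor((20 - q_1)/q_2) = floor((20 - 2)/7) = 2.
That gives (2*17 + 5)/(2*7 + 2) = 39/16.
Compare the errors: |x - 17/7| = |236*7 - 17*97|/(97*7) = 3/679, and |x - 39/16| = |236*16 - 39*97|/(97*16) = 7/1552.
Cross-multiplying, 3*1552 = 4656 < 4753 = 7*679, so 3/679 is smaller: the convergent 17/7 is closer to x than 39/16.

17/7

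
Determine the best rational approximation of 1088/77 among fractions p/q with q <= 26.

325/23

Expand x = 1088/77 as a continued fraction with the Euclidean algorithm:
  1088 = 14*77 + 10, so a_0 = 14.
  77 = 7*10 + 7, so a_1 = 7.
  10 = 1*7 + 3, so a_2 = 1.
  7 = 2*3 + 1, so a_3 = 2.
  3 = 3*1 + 0, so a_4 = 3.
so x = [14; 7, 1, 2, 3].
Convergents (p_i = a_i*p_{i-1} + p_{i-2}, q_i = a_i*q_{i-1} + q_{i-2} with p_{-2}=0, p_{-1}=1, q_{-2}=1, q_{-1}=0), until the denominator exceeds 26:
  i=0: a_0=14, p_0 = 14*1 + 0 = 14, q_0 = 14*0 + 1 = 1.
  i=1: a_1=7, p_1 = 7*14 + 1 = 99, q_1 = 7*1 + 0 = 7.
  i=2: a_2=1, p_2 = 1*99 + 14 = 113, q_2 = 1*7 + 1 = 8.
  i=3: a_3=2, p_3 = 2*113 + 99 = 325, q_3 = 2*8 + 7 = 23.
  i=4: a_4=3, p_4 = 3*325 + 113 = 1088, q_4 = 3*23 + 8 = 77.
q_4 = 77 > 26, so the last convergent with denominator <= 26 is p_3/q_3 = 325/23.
The closest fraction with denominator <= 26 is either p_3/q_3 or the intermediate fraction (k*p_3 + p_2)/(k*q_3 + q_2) with the largest k >= 1 whose denominator stays <= 26; these approach x as k grows, and every other convergent or intermediate fraction in range is farther away.
Largest k: floor((26 - q_2)/q_3) = floor((26 - 8)/23) = 0.
Since k = 0, no intermediate fraction beyond p_3/q_3 has denominator <= 26, so the convergent 325/23 is the closest (its error is |1088*23 - 325*77|/(77*23) = 1/1771).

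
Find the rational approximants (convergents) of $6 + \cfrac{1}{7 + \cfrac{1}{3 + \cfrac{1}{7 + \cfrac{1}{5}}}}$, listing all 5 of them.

Using the convergent recurrence p_i = a_i*p_{i-1} + p_{i-2}, q_i = a_i*q_{i-1} + q_{i-2} with p_{-2}=0, p_{-1}=1, q_{-2}=1, q_{-1}=0:
  i=0: a_0=6, p_0 = 6*1 + 0 = 6, q_0 = 6*0 + 1 = 1.
  i=1: a_1=7, p_1 = 7*6 + 1 = 43, q_1 = 7*1 + 0 = 7.
  i=2: a_2=3, p_2 = 3*43 + 6 = 135, q_2 = 3*7 + 1 = 22.
  i=3: a_3=7, p_3 = 7*135 + 43 = 988, q_3 = 7*22 + 7 = 161.
  i=4: a_4=5, p_4 = 5*988 + 135 = 5075, q_4 = 5*161 + 22 = 827.

6/1, 43/7, 135/22, 988/161, 5075/827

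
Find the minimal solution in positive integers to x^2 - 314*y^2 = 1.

First expand sqrt(314) as a continued fraction. With x_i = (sqrt(314) + m_i)/d_i and (m_0, d_0) = (0, 1): a_0 = floor(sqrt(314)) = 17, since 17^2 = 289 <= 314 < 324 = 18^2.
Iterate m_{i+1} = d_i*a_i - m_i, d_{i+1} = (314 - m_{i+1}^2)/d_i, a_{i+1} = floor((a_0 + m_{i+1})/d_{i+1}):
  m_1 = 1*17 - 0 = 17, d_1 = (314 - 17^2)/1 = 25/1 = 25, a_1 = floor((17 + 17)/25) = 1.
  m_2 = 25*1 - 17 = 8, d_2 = (314 - 8^2)/25 = 250/25 = 10, a_2 = floor((17 + 8)/10) = 2.
  m_3 = 10*2 - 8 = 12, d_3 = (314 - 12^2)/10 = 170/10 = 17, a_3 = floor((17 + 12)/17) = 1.
  m_4 = 17*1 - 12 = 5, d_4 = (314 - 5^2)/17 = 289/17 = 17, a_4 = floor((17 + 5)/17) = 1.
  m_5 = 17*1 - 5 = 12, d_5 = (314 - 12^2)/17 = 170/17 = 10, a_5 = floor((17 + 12)/10) = 2.
  m_6 = 10*2 - 12 = 8, d_6 = (314 - 8^2)/10 = 250/10 = 25, a_6 = floor((17 + 8)/25) = 1.
  m_7 = 25*1 - 8 = 17, d_7 = (314 - 17^2)/25 = 25/25 = 1, a_7 = floor((17 + 17)/1) = 34.
  m_8 = 1*34 - 17 = 17, d_8 = (314 - 17^2)/1 = 25/1 = 25: (m_8, d_8) = (m_1, d_1) = (17, 25), so from here the quotients repeat a_1, ..., a_7; the period length is 7.
So sqrt(314) = [17; (1, 2, 1, 1, 2, 1, 34)] with period length k = 7.
k is odd, so (p_{k-1}, q_{k-1}) only solves x^2 - 314y^2 = -1 and the fundamental solution of x^2 - 314y^2 = 1 is (p_{2k-1}, q_{2k-1}) = (p_13, q_13); compute convergents through index 13, running through the period twice.
Convergents (p_i = a_i*p_{i-1} + p_{i-2}, q_i = a_i*q_{i-1} + q_{i-2} with p_{-2}=0, p_{-1}=1, q_{-2}=1, q_{-1}=0):
  i=0: a_0=17, p_0 = 17*1 + 0 = 17, q_0 = 17*0 + 1 = 1.
  i=1: a_1=1, p_1 = 1*17 + 1 = 18, q_1 = 1*1 + 0 = 1.
  i=2: a_2=2, p_2 = 2*18 + 17 = 53, q_2 = 2*1 + 1 = 3.
  i=3: a_3=1, p_3 = 1*53 + 18 = 71, q_3 = 1*3 + 1 = 4.
  i=4: a_4=1, p_4 = 1*71 + 53 = 124, q_4 = 1*4 + 3 = 7.
  i=5: a_5=2, p_5 = 2*124 + 71 = 319, q_5 = 2*7 + 4 = 18.
  i=6: a_6=1, p_6 = 1*319 + 124 = 443, q_6 = 1*18 + 7 = 25.
  i=7: a_7=34, p_7 = 34*443 + 319 = 15381, q_7 = 34*25 + 18 = 868.
  i=8: a_8=1, p_8 = 1*15381 + 443 = 15824, q_8 = 1*868 + 25 = 893.
  i=9: a_9=2, p_9 = 2*15824 + 15381 = 47029, q_9 = 2*893 + 868 = 2654.
  i=10: a_10=1, p_10 = 1*47029 + 15824 = 62853, q_10 = 1*2654 + 893 = 3547.
  i=11: a_11=1, p_11 = 1*62853 + 47029 = 109882, q_11 = 1*3547 + 2654 = 6201.
  i=12: a_12=2, p_12 = 2*109882 + 62853 = 282617, q_12 = 2*6201 + 3547 = 15949.
  i=13: a_13=1, p_13 = 1*282617 + 109882 = 392499, q_13 = 1*15949 + 6201 = 22150.
Indeed p_6^2 - 314*q_6^2 = 196249 - 196250 = -1, not +1.
Check: 392499^2 - 314*22150^2 = 154055465001 - 154055465000 = 1, so (x, y) = (392499, 22150) solves the equation, and by the theorem it is the least positive solution.

(x, y) = (392499, 22150)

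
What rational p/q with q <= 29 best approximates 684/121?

130/23

Expand x = 684/121 as a continued fraction with the Euclidean algorithm:
  684 = 5*121 + 79, so a_0 = 5.
  121 = 1*79 + 42, so a_1 = 1.
  79 = 1*42 + 37, so a_2 = 1.
  42 = 1*37 + 5, so a_3 = 1.
  37 = 7*5 + 2, so a_4 = 7.
  5 = 2*2 + 1, so a_5 = 2.
  2 = 2*1 + 0, so a_6 = 2.
so x = [5; 1, 1, 1, 7, 2, 2].
Convergents (p_i = a_i*p_{i-1} + p_{i-2}, q_i = a_i*q_{i-1} + q_{i-2} with p_{-2}=0, p_{-1}=1, q_{-2}=1, q_{-1}=0), until the denominator exceeds 29:
  i=0: a_0=5, p_0 = 5*1 + 0 = 5, q_0 = 5*0 + 1 = 1.
  i=1: a_1=1, p_1 = 1*5 + 1 = 6, q_1 = 1*1 + 0 = 1.
  i=2: a_2=1, p_2 = 1*6 + 5 = 11, q_2 = 1*1 + 1 = 2.
  i=3: a_3=1, p_3 = 1*11 + 6 = 17, q_3 = 1*2 + 1 = 3.
  i=4: a_4=7, p_4 = 7*17 + 11 = 130, q_4 = 7*3 + 2 = 23.
  i=5: a_5=2, p_5 = 2*130 + 17 = 277, q_5 = 2*23 + 3 = 49.
q_5 = 49 > 29, so the last convergent with denominator <= 29 is p_4/q_4 = 130/23.
The closest fraction with denominator <= 29 is either p_4/q_4 or the intermediate fraction (k*p_4 + p_3)/(k*q_4 + q_3) with the largest k >= 1 whose denominator stays <= 29; these approach x as k grows, and every other convergent or intermediate fraction in range is farther away.
Largest k: floor((29 - q_3)/q_4) = floor((29 - 3)/23) = 1.
That gives (1*130 + 17)/(1*23 + 3) = 147/26.
Compare the errors: |x - 130/23| = |684*23 - 130*121|/(121*23) = 2/2783, and |x - 147/26| = |684*26 - 147*121|/(121*26) = 3/3146.
Cross-multiplying, 2*3146 = 6292 < 8349 = 3*2783, so 2/2783 is smaller: the convergent 130/23 is closer to x than 147/26.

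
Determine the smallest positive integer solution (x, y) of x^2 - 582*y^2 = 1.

(x, y) = (193, 8)

First expand sqrt(582) as a continued fraction. With x_i = (sqrt(582) + m_i)/d_i and (m_0, d_0) = (0, 1): a_0 = floor(sqrt(582)) = 24, since 24^2 = 576 <= 582 < 625 = 25^2.
Iterate m_{i+1} = d_i*a_i - m_i, d_{i+1} = (582 - m_{i+1}^2)/d_i, a_{i+1} = floor((a_0 + m_{i+1})/d_{i+1}):
  m_1 = 1*24 - 0 = 24, d_1 = (582 - 24^2)/1 = 6/1 = 6, a_1 = floor((24 + 24)/6) = 8.
  m_2 = 6*8 - 24 = 24, d_2 = (582 - 24^2)/6 = 6/6 = 1, a_2 = floor((24 + 24)/1) = 48.
  m_3 = 1*48 - 24 = 24, d_3 = (582 - 24^2)/1 = 6/1 = 6: (m_3, d_3) = (m_1, d_1) = (24, 6), so from here the quotients repeat a_1, a_2; the period length is 2.
So sqrt(582) = [24; (8, 48)] with period length k = 2.
k is even, so the fundamental solution of x^2 - 582y^2 = 1 is (p_{k-1}, q_{k-1}) = (p_1, q_1); compute convergents through index 1.
Convergents (p_i = a_i*p_{i-1} + p_{i-2}, q_i = a_i*q_{i-1} + q_{i-2} with p_{-2}=0, p_{-1}=1, q_{-2}=1, q_{-1}=0):
  i=0: a_0=24, p_0 = 24*1 + 0 = 24, q_0 = 24*0 + 1 = 1.
  i=1: a_1=8, p_1 = 8*24 + 1 = 193, q_1 = 8*1 + 0 = 8.
Check: 193^2 - 582*8^2 = 37249 - 37248 = 1, so (x, y) = (193, 8) solves the equation, and by the theorem it is the least positive solution.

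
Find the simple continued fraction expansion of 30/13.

[2; 3, 4]

Run the Euclidean algorithm on 30 and 13; the successive quotients are the partial quotients a_0, a_1, ... (each step inverts the fractional part left over by the previous one):
  30 = 2*13 + 4, so a_0 = 2.
  13 = 3*4 + 1, so a_1 = 3.
  4 = 4*1 + 0, so a_2 = 4.
The remainder reaches 0 after 3 divisions, so the expansion has 3 partial quotients, read off in order.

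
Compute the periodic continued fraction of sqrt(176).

[13; (3, 1, 3, 26)]

Write x_i = (sqrt(176) + m_i)/d_i with (m_0, d_0) = (0, 1). a_0 = floor(sqrt(176)) = 13, since 13^2 = 169 <= 176 < 196 = 14^2.
Iterate m_{i+1} = d_i*a_i - m_i, d_{i+1} = (176 - m_{i+1}^2)/d_i, a_{i+1} = floor((a_0 + m_{i+1})/d_{i+1}):
  m_1 = 1*13 - 0 = 13, d_1 = (176 - 13^2)/1 = 7/1 = 7, a_1 = floor((13 + 13)/7) = 3.
  m_2 = 7*3 - 13 = 8, d_2 = (176 - 8^2)/7 = 112/7 = 16, a_2 = floor((13 + 8)/16) = 1.
  m_3 = 16*1 - 8 = 8, d_3 = (176 - 8^2)/16 = 112/16 = 7, a_3 = floor((13 + 8)/7) = 3.
  m_4 = 7*3 - 8 = 13, d_4 = (176 - 13^2)/7 = 7/7 = 1, a_4 = floor((13 + 13)/1) = 26.
  m_5 = 1*26 - 13 = 13, d_5 = (176 - 13^2)/1 = 7/1 = 7: (m_5, d_5) = (m_1, d_1) = (13, 7), so from here the quotients repeat a_1, ..., a_4; the period length is 4.
Hence the expansion of sqrt(176) is a_0 = 13 followed by the repeating block 3, 1, 3, 26 (period 4).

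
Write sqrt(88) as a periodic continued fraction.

[9; (2, 1, 1, 1, 2, 18)]

Write x_i = (sqrt(88) + m_i)/d_i with (m_0, d_0) = (0, 1). a_0 = floor(sqrt(88)) = 9, since 9^2 = 81 <= 88 < 100 = 10^2.
Iterate m_{i+1} = d_i*a_i - m_i, d_{i+1} = (88 - m_{i+1}^2)/d_i, a_{i+1} = floor((a_0 + m_{i+1})/d_{i+1}):
  m_1 = 1*9 - 0 = 9, d_1 = (88 - 9^2)/1 = 7/1 = 7, a_1 = floor((9 + 9)/7) = 2.
  m_2 = 7*2 - 9 = 5, d_2 = (88 - 5^2)/7 = 63/7 = 9, a_2 = floor((9 + 5)/9) = 1.
  m_3 = 9*1 - 5 = 4, d_3 = (88 - 4^2)/9 = 72/9 = 8, a_3 = floor((9 + 4)/8) = 1.
  m_4 = 8*1 - 4 = 4, d_4 = (88 - 4^2)/8 = 72/8 = 9, a_4 = floor((9 + 4)/9) = 1.
  m_5 = 9*1 - 4 = 5, d_5 = (88 - 5^2)/9 = 63/9 = 7, a_5 = floor((9 + 5)/7) = 2.
  m_6 = 7*2 - 5 = 9, d_6 = (88 - 9^2)/7 = 7/7 = 1, a_6 = floor((9 + 9)/1) = 18.
  m_7 = 1*18 - 9 = 9, d_7 = (88 - 9^2)/1 = 7/1 = 7: (m_7, d_7) = (m_1, d_1) = (9, 7), so from here the quotients repeat a_1, ..., a_6; the period length is 6.
Hence the expansion of sqrt(88) is a_0 = 9 followed by the repeating block 2, 1, 1, 1, 2, 18 (period 6).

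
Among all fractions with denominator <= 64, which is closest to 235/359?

Expand x = 235/359 as a continued fraction with the Euclidean algorithm:
  235 = 0*359 + 235, so a_0 = 0.
  359 = 1*235 + 124, so a_1 = 1.
  235 = 1*124 + 111, so a_2 = 1.
  124 = 1*111 + 13, so a_3 = 1.
  111 = 8*13 + 7, so a_4 = 8.
  13 = 1*7 + 6, so a_5 = 1.
  7 = 1*6 + 1, so a_6 = 1.
  6 = 6*1 + 0, so a_7 = 6.
so x = [0; 1, 1, 1, 8, 1, 1, 6].
Convergents (p_i = a_i*p_{i-1} + p_{i-2}, q_i = a_i*q_{i-1} + q_{i-2} with p_{-2}=0, p_{-1}=1, q_{-2}=1, q_{-1}=0), until the denominator exceeds 64:
  i=0: a_0=0, p_0 = 0*1 + 0 = 0, q_0 = 0*0 + 1 = 1.
  i=1: a_1=1, p_1 = 1*0 + 1 = 1, q_1 = 1*1 + 0 = 1.
  i=2: a_2=1, p_2 = 1*1 + 0 = 1, q_2 = 1*1 + 1 = 2.
  i=3: a_3=1, p_3 = 1*1 + 1 = 2, q_3 = 1*2 + 1 = 3.
  i=4: a_4=8, p_4 = 8*2 + 1 = 17, q_4 = 8*3 + 2 = 26.
  i=5: a_5=1, p_5 = 1*17 + 2 = 19, q_5 = 1*26 + 3 = 29.
  i=6: a_6=1, p_6 = 1*19 + 17 = 36, q_6 = 1*29 + 26 = 55.
  i=7: a_7=6, p_7 = 6*36 + 19 = 235, q_7 = 6*55 + 29 = 359.
q_7 = 359 > 64, so the last convergent with denominator <= 64 is p_6/q_6 = 36/55.
The closest fraction with denominator <= 64 is either p_6/q_6 or the intermediate fraction (k*p_6 + p_5)/(k*q_6 + q_5) with the largest k >= 1 whose denominator stays <= 64; these approach x as k grows, and every other convergent or intermediate fraction in range is farther away.
Largest k: floor((64 - q_5)/q_6) = floor((64 - 29)/55) = 0.
Since k = 0, no intermediate fraction beyond p_6/q_6 has denominator <= 64, so the convergent 36/55 is the closest (its error is |235*55 - 36*359|/(359*55) = 1/19745).

36/55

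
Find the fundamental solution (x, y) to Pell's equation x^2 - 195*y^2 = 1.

First expand sqrt(195) as a continued fraction. With x_i = (sqrt(195) + m_i)/d_i and (m_0, d_0) = (0, 1): a_0 = floor(sqrt(195)) = 13, since 13^2 = 169 <= 195 < 196 = 14^2.
Iterate m_{i+1} = d_i*a_i - m_i, d_{i+1} = (195 - m_{i+1}^2)/d_i, a_{i+1} = floor((a_0 + m_{i+1})/d_{i+1}):
  m_1 = 1*13 - 0 = 13, d_1 = (195 - 13^2)/1 = 26/1 = 26, a_1 = floor((13 + 13)/26) = 1.
  m_2 = 26*1 - 13 = 13, d_2 = (195 - 13^2)/26 = 26/26 = 1, a_2 = floor((13 + 13)/1) = 26.
  m_3 = 1*26 - 13 = 13, d_3 = (195 - 13^2)/1 = 26/1 = 26: (m_3, d_3) = (m_1, d_1) = (13, 26), so from here the quotients repeat a_1, a_2; the period length is 2.
So sqrt(195) = [13; (1, 26)] with period length k = 2.
k is even, so the fundamental solution of x^2 - 195y^2 = 1 is (p_{k-1}, q_{k-1}) = (p_1, q_1); compute convergents through index 1.
Convergents (p_i = a_i*p_{i-1} + p_{i-2}, q_i = a_i*q_{i-1} + q_{i-2} with p_{-2}=0, p_{-1}=1, q_{-2}=1, q_{-1}=0):
  i=0: a_0=13, p_0 = 13*1 + 0 = 13, q_0 = 13*0 + 1 = 1.
  i=1: a_1=1, p_1 = 1*13 + 1 = 14, q_1 = 1*1 + 0 = 1.
Check: 14^2 - 195*1^2 = 196 - 195 = 1, so (x, y) = (14, 1) solves the equation, and by the theorem it is the least positive solution.

(x, y) = (14, 1)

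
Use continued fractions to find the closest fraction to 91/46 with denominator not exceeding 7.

Expand x = 91/46 as a continued fraction with the Euclidean algorithm:
  91 = 1*46 + 45, so a_0 = 1.
  46 = 1*45 + 1, so a_1 = 1.
  45 = 45*1 + 0, so a_2 = 45.
so x = [1; 1, 45].
Convergents (p_i = a_i*p_{i-1} + p_{i-2}, q_i = a_i*q_{i-1} + q_{i-2} with p_{-2}=0, p_{-1}=1, q_{-2}=1, q_{-1}=0), until the denominator exceeds 7:
  i=0: a_0=1, p_0 = 1*1 + 0 = 1, q_0 = 1*0 + 1 = 1.
  i=1: a_1=1, p_1 = 1*1 + 1 = 2, q_1 = 1*1 + 0 = 1.
  i=2: a_2=45, p_2 = 45*2 + 1 = 91, q_2 = 45*1 + 1 = 46.
q_2 = 46 > 7, so the last convergent with denominator <= 7 is p_1/q_1 = 2/1.
The closest fraction with denominator <= 7 is either p_1/q_1 or the intermediate fraction (k*p_1 + p_0)/(k*q_1 + q_0) with the largest k >= 1 whose denominator stays <= 7; these approach x as k grows, and every other convergent or intermediate fraction in range is farther away.
Largest k: floor((7 - q_0)/q_1) = floor((7 - 1)/1) = 6.
That gives (6*2 + 1)/(6*1 + 1) = 13/7.
Compare the errors: |x - 2/1| = |91*1 - 2*46|/(46*1) = 1/46, and |x - 13/7| = |91*7 - 13*46|/(46*7) = 39/322.
Cross-multiplying, 1*322 = 322 < 1794 = 39*46, so 1/46 is smaller: the convergent 2/1 is closer to x than 13/7.

2/1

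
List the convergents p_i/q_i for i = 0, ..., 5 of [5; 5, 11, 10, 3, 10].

Using the convergent recurrence p_i = a_i*p_{i-1} + p_{i-2}, q_i = a_i*q_{i-1} + q_{i-2} with p_{-2}=0, p_{-1}=1, q_{-2}=1, q_{-1}=0:
  i=0: a_0=5, p_0 = 5*1 + 0 = 5, q_0 = 5*0 + 1 = 1.
  i=1: a_1=5, p_1 = 5*5 + 1 = 26, q_1 = 5*1 + 0 = 5.
  i=2: a_2=11, p_2 = 11*26 + 5 = 291, q_2 = 11*5 + 1 = 56.
  i=3: a_3=10, p_3 = 10*291 + 26 = 2936, q_3 = 10*56 + 5 = 565.
  i=4: a_4=3, p_4 = 3*2936 + 291 = 9099, q_4 = 3*565 + 56 = 1751.
  i=5: a_5=10, p_5 = 10*9099 + 2936 = 93926, q_5 = 10*1751 + 565 = 18075.

5/1, 26/5, 291/56, 2936/565, 9099/1751, 93926/18075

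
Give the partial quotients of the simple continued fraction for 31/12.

[2; 1, 1, 2, 2]

Run the Euclidean algorithm on 31 and 12; the successive quotients are the partial quotients a_0, a_1, ... (each step inverts the fractional part left over by the previous one):
  31 = 2*12 + 7, so a_0 = 2.
  12 = 1*7 + 5, so a_1 = 1.
  7 = 1*5 + 2, so a_2 = 1.
  5 = 2*2 + 1, so a_3 = 2.
  2 = 2*1 + 0, so a_4 = 2.
The remainder reaches 0 after 5 divisions, so the expansion has 5 partial quotients, read off in order.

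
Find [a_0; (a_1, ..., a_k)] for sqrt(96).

Write x_i = (sqrt(96) + m_i)/d_i with (m_0, d_0) = (0, 1). a_0 = floor(sqrt(96)) = 9, since 9^2 = 81 <= 96 < 100 = 10^2.
Iterate m_{i+1} = d_i*a_i - m_i, d_{i+1} = (96 - m_{i+1}^2)/d_i, a_{i+1} = floor((a_0 + m_{i+1})/d_{i+1}):
  m_1 = 1*9 - 0 = 9, d_1 = (96 - 9^2)/1 = 15/1 = 15, a_1 = floor((9 + 9)/15) = 1.
  m_2 = 15*1 - 9 = 6, d_2 = (96 - 6^2)/15 = 60/15 = 4, a_2 = floor((9 + 6)/4) = 3.
  m_3 = 4*3 - 6 = 6, d_3 = (96 - 6^2)/4 = 60/4 = 15, a_3 = floor((9 + 6)/15) = 1.
  m_4 = 15*1 - 6 = 9, d_4 = (96 - 9^2)/15 = 15/15 = 1, a_4 = floor((9 + 9)/1) = 18.
  m_5 = 1*18 - 9 = 9, d_5 = (96 - 9^2)/1 = 15/1 = 15: (m_5, d_5) = (m_1, d_1) = (9, 15), so from here the quotients repeat a_1, ..., a_4; the period length is 4.
Hence the expansion of sqrt(96) is a_0 = 9 followed by the repeating block 1, 3, 1, 18 (period 4).

[9; (1, 3, 1, 18)]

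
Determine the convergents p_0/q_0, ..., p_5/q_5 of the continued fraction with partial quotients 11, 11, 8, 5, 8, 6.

11/1, 122/11, 987/89, 5057/456, 41443/3737, 253715/22878

Using the convergent recurrence p_i = a_i*p_{i-1} + p_{i-2}, q_i = a_i*q_{i-1} + q_{i-2} with p_{-2}=0, p_{-1}=1, q_{-2}=1, q_{-1}=0:
  i=0: a_0=11, p_0 = 11*1 + 0 = 11, q_0 = 11*0 + 1 = 1.
  i=1: a_1=11, p_1 = 11*11 + 1 = 122, q_1 = 11*1 + 0 = 11.
  i=2: a_2=8, p_2 = 8*122 + 11 = 987, q_2 = 8*11 + 1 = 89.
  i=3: a_3=5, p_3 = 5*987 + 122 = 5057, q_3 = 5*89 + 11 = 456.
  i=4: a_4=8, p_4 = 8*5057 + 987 = 41443, q_4 = 8*456 + 89 = 3737.
  i=5: a_5=6, p_5 = 6*41443 + 5057 = 253715, q_5 = 6*3737 + 456 = 22878.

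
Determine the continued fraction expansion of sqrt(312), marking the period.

[17; (1, 1, 1, 34)]

Write x_i = (sqrt(312) + m_i)/d_i with (m_0, d_0) = (0, 1). a_0 = floor(sqrt(312)) = 17, since 17^2 = 289 <= 312 < 324 = 18^2.
Iterate m_{i+1} = d_i*a_i - m_i, d_{i+1} = (312 - m_{i+1}^2)/d_i, a_{i+1} = floor((a_0 + m_{i+1})/d_{i+1}):
  m_1 = 1*17 - 0 = 17, d_1 = (312 - 17^2)/1 = 23/1 = 23, a_1 = floor((17 + 17)/23) = 1.
  m_2 = 23*1 - 17 = 6, d_2 = (312 - 6^2)/23 = 276/23 = 12, a_2 = floor((17 + 6)/12) = 1.
  m_3 = 12*1 - 6 = 6, d_3 = (312 - 6^2)/12 = 276/12 = 23, a_3 = floor((17 + 6)/23) = 1.
  m_4 = 23*1 - 6 = 17, d_4 = (312 - 17^2)/23 = 23/23 = 1, a_4 = floor((17 + 17)/1) = 34.
  m_5 = 1*34 - 17 = 17, d_5 = (312 - 17^2)/1 = 23/1 = 23: (m_5, d_5) = (m_1, d_1) = (17, 23), so from here the quotients repeat a_1, ..., a_4; the period length is 4.
Hence the expansion of sqrt(312) is a_0 = 17 followed by the repeating block 1, 1, 1, 34 (period 4).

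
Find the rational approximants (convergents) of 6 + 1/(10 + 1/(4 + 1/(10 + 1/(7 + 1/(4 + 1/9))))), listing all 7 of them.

6/1, 61/10, 250/41, 2561/420, 18177/2981, 75269/12344, 695598/114077

Using the convergent recurrence p_i = a_i*p_{i-1} + p_{i-2}, q_i = a_i*q_{i-1} + q_{i-2} with p_{-2}=0, p_{-1}=1, q_{-2}=1, q_{-1}=0:
  i=0: a_0=6, p_0 = 6*1 + 0 = 6, q_0 = 6*0 + 1 = 1.
  i=1: a_1=10, p_1 = 10*6 + 1 = 61, q_1 = 10*1 + 0 = 10.
  i=2: a_2=4, p_2 = 4*61 + 6 = 250, q_2 = 4*10 + 1 = 41.
  i=3: a_3=10, p_3 = 10*250 + 61 = 2561, q_3 = 10*41 + 10 = 420.
  i=4: a_4=7, p_4 = 7*2561 + 250 = 18177, q_4 = 7*420 + 41 = 2981.
  i=5: a_5=4, p_5 = 4*18177 + 2561 = 75269, q_5 = 4*2981 + 420 = 12344.
  i=6: a_6=9, p_6 = 9*75269 + 18177 = 695598, q_6 = 9*12344 + 2981 = 114077.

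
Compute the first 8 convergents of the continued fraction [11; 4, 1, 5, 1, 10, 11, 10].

Using the convergent recurrence p_i = a_i*p_{i-1} + p_{i-2}, q_i = a_i*q_{i-1} + q_{i-2} with p_{-2}=0, p_{-1}=1, q_{-2}=1, q_{-1}=0:
  i=0: a_0=11, p_0 = 11*1 + 0 = 11, q_0 = 11*0 + 1 = 1.
  i=1: a_1=4, p_1 = 4*11 + 1 = 45, q_1 = 4*1 + 0 = 4.
  i=2: a_2=1, p_2 = 1*45 + 11 = 56, q_2 = 1*4 + 1 = 5.
  i=3: a_3=5, p_3 = 5*56 + 45 = 325, q_3 = 5*5 + 4 = 29.
  i=4: a_4=1, p_4 = 1*325 + 56 = 381, q_4 = 1*29 + 5 = 34.
  i=5: a_5=10, p_5 = 10*381 + 325 = 4135, q_5 = 10*34 + 29 = 369.
  i=6: a_6=11, p_6 = 11*4135 + 381 = 45866, q_6 = 11*369 + 34 = 4093.
  i=7: a_7=10, p_7 = 10*45866 + 4135 = 462795, q_7 = 10*4093 + 369 = 41299.

11/1, 45/4, 56/5, 325/29, 381/34, 4135/369, 45866/4093, 462795/41299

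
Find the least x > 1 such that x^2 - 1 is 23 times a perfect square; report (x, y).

(x, y) = (24, 5)

First expand sqrt(23) as a continued fraction. With x_i = (sqrt(23) + m_i)/d_i and (m_0, d_0) = (0, 1): a_0 = floor(sqrt(23)) = 4, since 4^2 = 16 <= 23 < 25 = 5^2.
Iterate m_{i+1} = d_i*a_i - m_i, d_{i+1} = (23 - m_{i+1}^2)/d_i, a_{i+1} = floor((a_0 + m_{i+1})/d_{i+1}):
  m_1 = 1*4 - 0 = 4, d_1 = (23 - 4^2)/1 = 7/1 = 7, a_1 = floor((4 + 4)/7) = 1.
  m_2 = 7*1 - 4 = 3, d_2 = (23 - 3^2)/7 = 14/7 = 2, a_2 = floor((4 + 3)/2) = 3.
  m_3 = 2*3 - 3 = 3, d_3 = (23 - 3^2)/2 = 14/2 = 7, a_3 = floor((4 + 3)/7) = 1.
  m_4 = 7*1 - 3 = 4, d_4 = (23 - 4^2)/7 = 7/7 = 1, a_4 = floor((4 + 4)/1) = 8.
  m_5 = 1*8 - 4 = 4, d_5 = (23 - 4^2)/1 = 7/1 = 7: (m_5, d_5) = (m_1, d_1) = (4, 7), so from here the quotients repeat a_1, ..., a_4; the period length is 4.
So sqrt(23) = [4; (1, 3, 1, 8)] with period length k = 4.
k is even, so the fundamental solution of x^2 - 23y^2 = 1 is (p_{k-1}, q_{k-1}) = (p_3, q_3); compute convergents through index 3.
Convergents (p_i = a_i*p_{i-1} + p_{i-2}, q_i = a_i*q_{i-1} + q_{i-2} with p_{-2}=0, p_{-1}=1, q_{-2}=1, q_{-1}=0):
  i=0: a_0=4, p_0 = 4*1 + 0 = 4, q_0 = 4*0 + 1 = 1.
  i=1: a_1=1, p_1 = 1*4 + 1 = 5, q_1 = 1*1 + 0 = 1.
  i=2: a_2=3, p_2 = 3*5 + 4 = 19, q_2 = 3*1 + 1 = 4.
  i=3: a_3=1, p_3 = 1*19 + 5 = 24, q_3 = 1*4 + 1 = 5.
Check: 24^2 - 23*5^2 = 576 - 575 = 1, so (x, y) = (24, 5) solves the equation, and by the theorem it is the least positive solution.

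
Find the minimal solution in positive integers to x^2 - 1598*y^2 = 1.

First expand sqrt(1598) as a continued fraction. With x_i = (sqrt(1598) + m_i)/d_i and (m_0, d_0) = (0, 1): a_0 = floor(sqrt(1598)) = 39, since 39^2 = 1521 <= 1598 < 1600 = 40^2.
Iterate m_{i+1} = d_i*a_i - m_i, d_{i+1} = (1598 - m_{i+1}^2)/d_i, a_{i+1} = floor((a_0 + m_{i+1})/d_{i+1}):
  m_1 = 1*39 - 0 = 39, d_1 = (1598 - 39^2)/1 = 77/1 = 77, a_1 = floor((39 + 39)/77) = 1.
  m_2 = 77*1 - 39 = 38, d_2 = (1598 - 38^2)/77 = 154/77 = 2, a_2 = floor((39 + 38)/2) = 38.
  m_3 = 2*38 - 38 = 38, d_3 = (1598 - 38^2)/2 = 154/2 = 77, a_3 = floor((39 + 38)/77) = 1.
  m_4 = 77*1 - 38 = 39, d_4 = (1598 - 39^2)/77 = 77/77 = 1, a_4 = floor((39 + 39)/1) = 78.
  m_5 = 1*78 - 39 = 39, d_5 = (1598 - 39^2)/1 = 77/1 = 77: (m_5, d_5) = (m_1, d_1) = (39, 77), so from here the quotients repeat a_1, ..., a_4; the period length is 4.
So sqrt(1598) = [39; (1, 38, 1, 78)] with period length k = 4.
k is even, so the fundamental solution of x^2 - 1598y^2 = 1 is (p_{k-1}, q_{k-1}) = (p_3, q_3); compute convergents through index 3.
Convergents (p_i = a_i*p_{i-1} + p_{i-2}, q_i = a_i*q_{i-1} + q_{i-2} with p_{-2}=0, p_{-1}=1, q_{-2}=1, q_{-1}=0):
  i=0: a_0=39, p_0 = 39*1 + 0 = 39, q_0 = 39*0 + 1 = 1.
  i=1: a_1=1, p_1 = 1*39 + 1 = 40, q_1 = 1*1 + 0 = 1.
  i=2: a_2=38, p_2 = 38*40 + 39 = 1559, q_2 = 38*1 + 1 = 39.
  i=3: a_3=1, p_3 = 1*1559 + 40 = 1599, q_3 = 1*39 + 1 = 40.
Check: 1599^2 - 1598*40^2 = 2556801 - 2556800 = 1, so (x, y) = (1599, 40) solves the equation, and by the theorem it is the least positive solution.

(x, y) = (1599, 40)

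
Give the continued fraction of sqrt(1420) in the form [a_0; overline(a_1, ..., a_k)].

[37; overline(1, 2, 6, 1, 1, 14, 1, 1, 6, 2, 1, 74)]

Write x_i = (sqrt(1420) + m_i)/d_i with (m_0, d_0) = (0, 1). a_0 = floor(sqrt(1420)) = 37, since 37^2 = 1369 <= 1420 < 1444 = 38^2.
Iterate m_{i+1} = d_i*a_i - m_i, d_{i+1} = (1420 - m_{i+1}^2)/d_i, a_{i+1} = floor((a_0 + m_{i+1})/d_{i+1}):
  m_1 = 1*37 - 0 = 37, d_1 = (1420 - 37^2)/1 = 51/1 = 51, a_1 = floor((37 + 37)/51) = 1.
  m_2 = 51*1 - 37 = 14, d_2 = (1420 - 14^2)/51 = 1224/51 = 24, a_2 = floor((37 + 14)/24) = 2.
  m_3 = 24*2 - 14 = 34, d_3 = (1420 - 34^2)/24 = 264/24 = 11, a_3 = floor((37 + 34)/11) = 6.
  m_4 = 11*6 - 34 = 32, d_4 = (1420 - 32^2)/11 = 396/11 = 36, a_4 = floor((37 + 32)/36) = 1.
  m_5 = 36*1 - 32 = 4, d_5 = (1420 - 4^2)/36 = 1404/36 = 39, a_5 = floor((37 + 4)/39) = 1.
  m_6 = 39*1 - 4 = 35, d_6 = (1420 - 35^2)/39 = 195/39 = 5, a_6 = floor((37 + 35)/5) = 14.
  m_7 = 5*14 - 35 = 35, d_7 = (1420 - 35^2)/5 = 195/5 = 39, a_7 = floor((37 + 35)/39) = 1.
  m_8 = 39*1 - 35 = 4, d_8 = (1420 - 4^2)/39 = 1404/39 = 36, a_8 = floor((37 + 4)/36) = 1.
  m_9 = 36*1 - 4 = 32, d_9 = (1420 - 32^2)/36 = 396/36 = 11, a_9 = floor((37 + 32)/11) = 6.
  m_10 = 11*6 - 32 = 34, d_10 = (1420 - 34^2)/11 = 264/11 = 24, a_10 = floor((37 + 34)/24) = 2.
  m_11 = 24*2 - 34 = 14, d_11 = (1420 - 14^2)/24 = 1224/24 = 51, a_11 = floor((37 + 14)/51) = 1.
  m_12 = 51*1 - 14 = 37, d_12 = (1420 - 37^2)/51 = 51/51 = 1, a_12 = floor((37 + 37)/1) = 74.
  m_13 = 1*74 - 37 = 37, d_13 = (1420 - 37^2)/1 = 51/1 = 51: (m_13, d_13) = (m_1, d_1) = (37, 51), so from here the quotients repeat a_1, ..., a_12; the period length is 12.
Hence the expansion of sqrt(1420) is a_0 = 37 followed by the repeating block 1, 2, 6, 1, 1, 14, 1, 1, 6, 2, 1, 74 (period 12).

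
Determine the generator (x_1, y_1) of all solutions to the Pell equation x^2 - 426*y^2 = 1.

(x, y) = (88751, 4300)

First expand sqrt(426) as a continued fraction. With x_i = (sqrt(426) + m_i)/d_i and (m_0, d_0) = (0, 1): a_0 = floor(sqrt(426)) = 20, since 20^2 = 400 <= 426 < 441 = 21^2.
Iterate m_{i+1} = d_i*a_i - m_i, d_{i+1} = (426 - m_{i+1}^2)/d_i, a_{i+1} = floor((a_0 + m_{i+1})/d_{i+1}):
  m_1 = 1*20 - 0 = 20, d_1 = (426 - 20^2)/1 = 26/1 = 26, a_1 = floor((20 + 20)/26) = 1.
  m_2 = 26*1 - 20 = 6, d_2 = (426 - 6^2)/26 = 390/26 = 15, a_2 = floor((20 + 6)/15) = 1.
  m_3 = 15*1 - 6 = 9, d_3 = (426 - 9^2)/15 = 345/15 = 23, a_3 = floor((20 + 9)/23) = 1.
  m_4 = 23*1 - 9 = 14, d_4 = (426 - 14^2)/23 = 230/23 = 10, a_4 = floor((20 + 14)/10) = 3.
  m_5 = 10*3 - 14 = 16, d_5 = (426 - 16^2)/10 = 170/10 = 17, a_5 = floor((20 + 16)/17) = 2.
  m_6 = 17*2 - 16 = 18, d_6 = (426 - 18^2)/17 = 102/17 = 6, a_6 = floor((20 + 18)/6) = 6.
  m_7 = 6*6 - 18 = 18, d_7 = (426 - 18^2)/6 = 102/6 = 17, a_7 = floor((20 + 18)/17) = 2.
  m_8 = 17*2 - 18 = 16, d_8 = (426 - 16^2)/17 = 170/17 = 10, a_8 = floor((20 + 16)/10) = 3.
  m_9 = 10*3 - 16 = 14, d_9 = (426 - 14^2)/10 = 230/10 = 23, a_9 = floor((20 + 14)/23) = 1.
  m_10 = 23*1 - 14 = 9, d_10 = (426 - 9^2)/23 = 345/23 = 15, a_10 = floor((20 + 9)/15) = 1.
  m_11 = 15*1 - 9 = 6, d_11 = (426 - 6^2)/15 = 390/15 = 26, a_11 = floor((20 + 6)/26) = 1.
  m_12 = 26*1 - 6 = 20, d_12 = (426 - 20^2)/26 = 26/26 = 1, a_12 = floor((20 + 20)/1) = 40.
  m_13 = 1*40 - 20 = 20, d_13 = (426 - 20^2)/1 = 26/1 = 26: (m_13, d_13) = (m_1, d_1) = (20, 26), so from here the quotients repeat a_1, ..., a_12; the period length is 12.
So sqrt(426) = [20; (1, 1, 1, 3, 2, 6, 2, 3, 1, 1, 1, 40)] with period length k = 12.
k is even, so the fundamental solution of x^2 - 426y^2 = 1 is (p_{k-1}, q_{k-1}) = (p_11, q_11); compute convergents through index 11.
Convergents (p_i = a_i*p_{i-1} + p_{i-2}, q_i = a_i*q_{i-1} + q_{i-2} with p_{-2}=0, p_{-1}=1, q_{-2}=1, q_{-1}=0):
  i=0: a_0=20, p_0 = 20*1 + 0 = 20, q_0 = 20*0 + 1 = 1.
  i=1: a_1=1, p_1 = 1*20 + 1 = 21, q_1 = 1*1 + 0 = 1.
  i=2: a_2=1, p_2 = 1*21 + 20 = 41, q_2 = 1*1 + 1 = 2.
  i=3: a_3=1, p_3 = 1*41 + 21 = 62, q_3 = 1*2 + 1 = 3.
  i=4: a_4=3, p_4 = 3*62 + 41 = 227, q_4 = 3*3 + 2 = 11.
  i=5: a_5=2, p_5 = 2*227 + 62 = 516, q_5 = 2*11 + 3 = 25.
  i=6: a_6=6, p_6 = 6*516 + 227 = 3323, q_6 = 6*25 + 11 = 161.
  i=7: a_7=2, p_7 = 2*3323 + 516 = 7162, q_7 = 2*161 + 25 = 347.
  i=8: a_8=3, p_8 = 3*7162 + 3323 = 24809, q_8 = 3*347 + 161 = 1202.
  i=9: a_9=1, p_9 = 1*24809 + 7162 = 31971, q_9 = 1*1202 + 347 = 1549.
  i=10: a_10=1, p_10 = 1*31971 + 24809 = 56780, q_10 = 1*1549 + 1202 = 2751.
  i=11: a_11=1, p_11 = 1*56780 + 31971 = 88751, q_11 = 1*2751 + 1549 = 4300.
Check: 88751^2 - 426*4300^2 = 7876740001 - 7876740000 = 1, so (x, y) = (88751, 4300) solves the equation, and by the theorem it is the least positive solution.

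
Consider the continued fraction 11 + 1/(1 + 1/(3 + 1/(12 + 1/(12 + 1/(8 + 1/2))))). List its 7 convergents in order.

Using the convergent recurrence p_i = a_i*p_{i-1} + p_{i-2}, q_i = a_i*q_{i-1} + q_{i-2} with p_{-2}=0, p_{-1}=1, q_{-2}=1, q_{-1}=0:
  i=0: a_0=11, p_0 = 11*1 + 0 = 11, q_0 = 11*0 + 1 = 1.
  i=1: a_1=1, p_1 = 1*11 + 1 = 12, q_1 = 1*1 + 0 = 1.
  i=2: a_2=3, p_2 = 3*12 + 11 = 47, q_2 = 3*1 + 1 = 4.
  i=3: a_3=12, p_3 = 12*47 + 12 = 576, q_3 = 12*4 + 1 = 49.
  i=4: a_4=12, p_4 = 12*576 + 47 = 6959, q_4 = 12*49 + 4 = 592.
  i=5: a_5=8, p_5 = 8*6959 + 576 = 56248, q_5 = 8*592 + 49 = 4785.
  i=6: a_6=2, p_6 = 2*56248 + 6959 = 119455, q_6 = 2*4785 + 592 = 10162.

11/1, 12/1, 47/4, 576/49, 6959/592, 56248/4785, 119455/10162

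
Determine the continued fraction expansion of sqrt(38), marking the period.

Write x_i = (sqrt(38) + m_i)/d_i with (m_0, d_0) = (0, 1). a_0 = floor(sqrt(38)) = 6, since 6^2 = 36 <= 38 < 49 = 7^2.
Iterate m_{i+1} = d_i*a_i - m_i, d_{i+1} = (38 - m_{i+1}^2)/d_i, a_{i+1} = floor((a_0 + m_{i+1})/d_{i+1}):
  m_1 = 1*6 - 0 = 6, d_1 = (38 - 6^2)/1 = 2/1 = 2, a_1 = floor((6 + 6)/2) = 6.
  m_2 = 2*6 - 6 = 6, d_2 = (38 - 6^2)/2 = 2/2 = 1, a_2 = floor((6 + 6)/1) = 12.
  m_3 = 1*12 - 6 = 6, d_3 = (38 - 6^2)/1 = 2/1 = 2: (m_3, d_3) = (m_1, d_1) = (6, 2), so from here the quotients repeat a_1, a_2; the period length is 2.
Hence the expansion of sqrt(38) is a_0 = 6 followed by the repeating block 6, 12 (period 2).

[6; (6, 12)]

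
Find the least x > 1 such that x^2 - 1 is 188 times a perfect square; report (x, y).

First expand sqrt(188) as a continued fraction. With x_i = (sqrt(188) + m_i)/d_i and (m_0, d_0) = (0, 1): a_0 = floor(sqrt(188)) = 13, since 13^2 = 169 <= 188 < 196 = 14^2.
Iterate m_{i+1} = d_i*a_i - m_i, d_{i+1} = (188 - m_{i+1}^2)/d_i, a_{i+1} = floor((a_0 + m_{i+1})/d_{i+1}):
  m_1 = 1*13 - 0 = 13, d_1 = (188 - 13^2)/1 = 19/1 = 19, a_1 = floor((13 + 13)/19) = 1.
  m_2 = 19*1 - 13 = 6, d_2 = (188 - 6^2)/19 = 152/19 = 8, a_2 = floor((13 + 6)/8) = 2.
  m_3 = 8*2 - 6 = 10, d_3 = (188 - 10^2)/8 = 88/8 = 11, a_3 = floor((13 + 10)/11) = 2.
  m_4 = 11*2 - 10 = 12, d_4 = (188 - 12^2)/11 = 44/11 = 4, a_4 = floor((13 + 12)/4) = 6.
  m_5 = 4*6 - 12 = 12, d_5 = (188 - 12^2)/4 = 44/4 = 11, a_5 = floor((13 + 12)/11) = 2.
  m_6 = 11*2 - 12 = 10, d_6 = (188 - 10^2)/11 = 88/11 = 8, a_6 = floor((13 + 10)/8) = 2.
  m_7 = 8*2 - 10 = 6, d_7 = (188 - 6^2)/8 = 152/8 = 19, a_7 = floor((13 + 6)/19) = 1.
  m_8 = 19*1 - 6 = 13, d_8 = (188 - 13^2)/19 = 19/19 = 1, a_8 = floor((13 + 13)/1) = 26.
  m_9 = 1*26 - 13 = 13, d_9 = (188 - 13^2)/1 = 19/1 = 19: (m_9, d_9) = (m_1, d_1) = (13, 19), so from here the quotients repeat a_1, ..., a_8; the period length is 8.
So sqrt(188) = [13; (1, 2, 2, 6, 2, 2, 1, 26)] with period length k = 8.
k is even, so the fundamental solution of x^2 - 188y^2 = 1 is (p_{k-1}, q_{k-1}) = (p_7, q_7); compute convergents through index 7.
Convergents (p_i = a_i*p_{i-1} + p_{i-2}, q_i = a_i*q_{i-1} + q_{i-2} with p_{-2}=0, p_{-1}=1, q_{-2}=1, q_{-1}=0):
  i=0: a_0=13, p_0 = 13*1 + 0 = 13, q_0 = 13*0 + 1 = 1.
  i=1: a_1=1, p_1 = 1*13 + 1 = 14, q_1 = 1*1 + 0 = 1.
  i=2: a_2=2, p_2 = 2*14 + 13 = 41, q_2 = 2*1 + 1 = 3.
  i=3: a_3=2, p_3 = 2*41 + 14 = 96, q_3 = 2*3 + 1 = 7.
  i=4: a_4=6, p_4 = 6*96 + 41 = 617, q_4 = 6*7 + 3 = 45.
  i=5: a_5=2, p_5 = 2*617 + 96 = 1330, q_5 = 2*45 + 7 = 97.
  i=6: a_6=2, p_6 = 2*1330 + 617 = 3277, q_6 = 2*97 + 45 = 239.
  i=7: a_7=1, p_7 = 1*3277 + 1330 = 4607, q_7 = 1*239 + 97 = 336.
Check: 4607^2 - 188*336^2 = 21224449 - 21224448 = 1, so (x, y) = (4607, 336) solves the equation, and by the theorem it is the least positive solution.

(x, y) = (4607, 336)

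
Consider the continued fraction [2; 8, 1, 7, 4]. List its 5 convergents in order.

2/1, 17/8, 19/9, 150/71, 619/293

Using the convergent recurrence p_i = a_i*p_{i-1} + p_{i-2}, q_i = a_i*q_{i-1} + q_{i-2} with p_{-2}=0, p_{-1}=1, q_{-2}=1, q_{-1}=0:
  i=0: a_0=2, p_0 = 2*1 + 0 = 2, q_0 = 2*0 + 1 = 1.
  i=1: a_1=8, p_1 = 8*2 + 1 = 17, q_1 = 8*1 + 0 = 8.
  i=2: a_2=1, p_2 = 1*17 + 2 = 19, q_2 = 1*8 + 1 = 9.
  i=3: a_3=7, p_3 = 7*19 + 17 = 150, q_3 = 7*9 + 8 = 71.
  i=4: a_4=4, p_4 = 4*150 + 19 = 619, q_4 = 4*71 + 9 = 293.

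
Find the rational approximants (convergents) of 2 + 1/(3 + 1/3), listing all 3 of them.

Using the convergent recurrence p_i = a_i*p_{i-1} + p_{i-2}, q_i = a_i*q_{i-1} + q_{i-2} with p_{-2}=0, p_{-1}=1, q_{-2}=1, q_{-1}=0:
  i=0: a_0=2, p_0 = 2*1 + 0 = 2, q_0 = 2*0 + 1 = 1.
  i=1: a_1=3, p_1 = 3*2 + 1 = 7, q_1 = 3*1 + 0 = 3.
  i=2: a_2=3, p_2 = 3*7 + 2 = 23, q_2 = 3*3 + 1 = 10.

2/1, 7/3, 23/10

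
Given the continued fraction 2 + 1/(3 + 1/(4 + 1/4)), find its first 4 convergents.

2/1, 7/3, 30/13, 127/55

Using the convergent recurrence p_i = a_i*p_{i-1} + p_{i-2}, q_i = a_i*q_{i-1} + q_{i-2} with p_{-2}=0, p_{-1}=1, q_{-2}=1, q_{-1}=0:
  i=0: a_0=2, p_0 = 2*1 + 0 = 2, q_0 = 2*0 + 1 = 1.
  i=1: a_1=3, p_1 = 3*2 + 1 = 7, q_1 = 3*1 + 0 = 3.
  i=2: a_2=4, p_2 = 4*7 + 2 = 30, q_2 = 4*3 + 1 = 13.
  i=3: a_3=4, p_3 = 4*30 + 7 = 127, q_3 = 4*13 + 3 = 55.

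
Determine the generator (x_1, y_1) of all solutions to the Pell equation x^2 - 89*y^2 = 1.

First expand sqrt(89) as a continued fraction. With x_i = (sqrt(89) + m_i)/d_i and (m_0, d_0) = (0, 1): a_0 = floor(sqrt(89)) = 9, since 9^2 = 81 <= 89 < 100 = 10^2.
Iterate m_{i+1} = d_i*a_i - m_i, d_{i+1} = (89 - m_{i+1}^2)/d_i, a_{i+1} = floor((a_0 + m_{i+1})/d_{i+1}):
  m_1 = 1*9 - 0 = 9, d_1 = (89 - 9^2)/1 = 8/1 = 8, a_1 = floor((9 + 9)/8) = 2.
  m_2 = 8*2 - 9 = 7, d_2 = (89 - 7^2)/8 = 40/8 = 5, a_2 = floor((9 + 7)/5) = 3.
  m_3 = 5*3 - 7 = 8, d_3 = (89 - 8^2)/5 = 25/5 = 5, a_3 = floor((9 + 8)/5) = 3.
  m_4 = 5*3 - 8 = 7, d_4 = (89 - 7^2)/5 = 40/5 = 8, a_4 = floor((9 + 7)/8) = 2.
  m_5 = 8*2 - 7 = 9, d_5 = (89 - 9^2)/8 = 8/8 = 1, a_5 = floor((9 + 9)/1) = 18.
  m_6 = 1*18 - 9 = 9, d_6 = (89 - 9^2)/1 = 8/1 = 8: (m_6, d_6) = (m_1, d_1) = (9, 8), so from here the quotients repeat a_1, ..., a_5; the period length is 5.
So sqrt(89) = [9; (2, 3, 3, 2, 18)] with period length k = 5.
k is odd, so (p_{k-1}, q_{k-1}) only solves x^2 - 89y^2 = -1 and the fundamental solution of x^2 - 89y^2 = 1 is (p_{2k-1}, q_{2k-1}) = (p_9, q_9); compute convergents through index 9, running through the period twice.
Convergents (p_i = a_i*p_{i-1} + p_{i-2}, q_i = a_i*q_{i-1} + q_{i-2} with p_{-2}=0, p_{-1}=1, q_{-2}=1, q_{-1}=0):
  i=0: a_0=9, p_0 = 9*1 + 0 = 9, q_0 = 9*0 + 1 = 1.
  i=1: a_1=2, p_1 = 2*9 + 1 = 19, q_1 = 2*1 + 0 = 2.
  i=2: a_2=3, p_2 = 3*19 + 9 = 66, q_2 = 3*2 + 1 = 7.
  i=3: a_3=3, p_3 = 3*66 + 19 = 217, q_3 = 3*7 + 2 = 23.
  i=4: a_4=2, p_4 = 2*217 + 66 = 500, q_4 = 2*23 + 7 = 53.
  i=5: a_5=18, p_5 = 18*500 + 217 = 9217, q_5 = 18*53 + 23 = 977.
  i=6: a_6=2, p_6 = 2*9217 + 500 = 18934, q_6 = 2*977 + 53 = 2007.
  i=7: a_7=3, p_7 = 3*18934 + 9217 = 66019, q_7 = 3*2007 + 977 = 6998.
  i=8: a_8=3, p_8 = 3*66019 + 18934 = 216991, q_8 = 3*6998 + 2007 = 23001.
  i=9: a_9=2, p_9 = 2*216991 + 66019 = 500001, q_9 = 2*23001 + 6998 = 53000.
Indeed p_4^2 - 89*q_4^2 = 250000 - 250001 = -1, not +1.
Check: 500001^2 - 89*53000^2 = 250001000001 - 250001000000 = 1, so (x, y) = (500001, 53000) solves the equation, and by the theorem it is the least positive solution.

(x, y) = (500001, 53000)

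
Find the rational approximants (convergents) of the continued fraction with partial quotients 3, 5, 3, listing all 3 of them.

Using the convergent recurrence p_i = a_i*p_{i-1} + p_{i-2}, q_i = a_i*q_{i-1} + q_{i-2} with p_{-2}=0, p_{-1}=1, q_{-2}=1, q_{-1}=0:
  i=0: a_0=3, p_0 = 3*1 + 0 = 3, q_0 = 3*0 + 1 = 1.
  i=1: a_1=5, p_1 = 5*3 + 1 = 16, q_1 = 5*1 + 0 = 5.
  i=2: a_2=3, p_2 = 3*16 + 3 = 51, q_2 = 3*5 + 1 = 16.

3/1, 16/5, 51/16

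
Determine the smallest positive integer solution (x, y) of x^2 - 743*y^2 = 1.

First expand sqrt(743) as a continued fraction. With x_i = (sqrt(743) + m_i)/d_i and (m_0, d_0) = (0, 1): a_0 = floor(sqrt(743)) = 27, since 27^2 = 729 <= 743 < 784 = 28^2.
Iterate m_{i+1} = d_i*a_i - m_i, d_{i+1} = (743 - m_{i+1}^2)/d_i, a_{i+1} = floor((a_0 + m_{i+1})/d_{i+1}):
  m_1 = 1*27 - 0 = 27, d_1 = (743 - 27^2)/1 = 14/1 = 14, a_1 = floor((27 + 27)/14) = 3.
  m_2 = 14*3 - 27 = 15, d_2 = (743 - 15^2)/14 = 518/14 = 37, a_2 = floor((27 + 15)/37) = 1.
  m_3 = 37*1 - 15 = 22, d_3 = (743 - 22^2)/37 = 259/37 = 7, a_3 = floor((27 + 22)/7) = 7.
  m_4 = 7*7 - 22 = 27, d_4 = (743 - 27^2)/7 = 14/7 = 2, a_4 = floor((27 + 27)/2) = 27.
  m_5 = 2*27 - 27 = 27, d_5 = (743 - 27^2)/2 = 14/2 = 7, a_5 = floor((27 + 27)/7) = 7.
  m_6 = 7*7 - 27 = 22, d_6 = (743 - 22^2)/7 = 259/7 = 37, a_6 = floor((27 + 22)/37) = 1.
  m_7 = 37*1 - 22 = 15, d_7 = (743 - 15^2)/37 = 518/37 = 14, a_7 = floor((27 + 15)/14) = 3.
  m_8 = 14*3 - 15 = 27, d_8 = (743 - 27^2)/14 = 14/14 = 1, a_8 = floor((27 + 27)/1) = 54.
  m_9 = 1*54 - 27 = 27, d_9 = (743 - 27^2)/1 = 14/1 = 14: (m_9, d_9) = (m_1, d_1) = (27, 14), so from here the quotients repeat a_1, ..., a_8; the period length is 8.
So sqrt(743) = [27; (3, 1, 7, 27, 7, 1, 3, 54)] with period length k = 8.
k is even, so the fundamental solution of x^2 - 743y^2 = 1 is (p_{k-1}, q_{k-1}) = (p_7, q_7); compute convergents through index 7.
Convergents (p_i = a_i*p_{i-1} + p_{i-2}, q_i = a_i*q_{i-1} + q_{i-2} with p_{-2}=0, p_{-1}=1, q_{-2}=1, q_{-1}=0):
  i=0: a_0=27, p_0 = 27*1 + 0 = 27, q_0 = 27*0 + 1 = 1.
  i=1: a_1=3, p_1 = 3*27 + 1 = 82, q_1 = 3*1 + 0 = 3.
  i=2: a_2=1, p_2 = 1*82 + 27 = 109, q_2 = 1*3 + 1 = 4.
  i=3: a_3=7, p_3 = 7*109 + 82 = 845, q_3 = 7*4 + 3 = 31.
  i=4: a_4=27, p_4 = 27*845 + 109 = 22924, q_4 = 27*31 + 4 = 841.
  i=5: a_5=7, p_5 = 7*22924 + 845 = 161313, q_5 = 7*841 + 31 = 5918.
  i=6: a_6=1, p_6 = 1*161313 + 22924 = 184237, q_6 = 1*5918 + 841 = 6759.
  i=7: a_7=3, p_7 = 3*184237 + 161313 = 714024, q_7 = 3*6759 + 5918 = 26195.
Check: 714024^2 - 743*26195^2 = 509830272576 - 509830272575 = 1, so (x, y) = (714024, 26195) solves the equation, and by the theorem it is the least positive solution.

(x, y) = (714024, 26195)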